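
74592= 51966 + 22626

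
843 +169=1012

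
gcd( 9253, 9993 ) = 1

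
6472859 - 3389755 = 3083104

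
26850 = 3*8950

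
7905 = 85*93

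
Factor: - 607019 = -7^1 * 17^1 * 5101^1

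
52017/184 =52017/184 = 282.70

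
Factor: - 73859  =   - 73859^1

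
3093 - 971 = 2122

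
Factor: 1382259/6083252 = 2^( - 2)*3^1 * 7^( - 2) * 31^1*41^( - 1) * 89^1*167^1 * 757^( - 1)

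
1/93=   1/93 = 0.01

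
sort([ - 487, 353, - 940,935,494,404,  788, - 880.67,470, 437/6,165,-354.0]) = [ - 940, - 880.67,-487, -354.0,437/6,165, 353,404, 470,494, 788,935]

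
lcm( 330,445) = 29370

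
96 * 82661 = 7935456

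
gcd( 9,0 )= 9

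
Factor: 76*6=456 = 2^3*3^1*19^1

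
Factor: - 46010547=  - 3^2*11^1*464753^1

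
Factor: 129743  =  23^1*5641^1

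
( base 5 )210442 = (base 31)78m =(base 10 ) 6997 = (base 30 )7N7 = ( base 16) 1b55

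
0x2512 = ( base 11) 7148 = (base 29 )B87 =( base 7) 36445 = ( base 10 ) 9490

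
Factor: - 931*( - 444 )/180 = 34447/15 = 3^( - 1 ) * 5^( - 1 )*7^2 * 19^1  *37^1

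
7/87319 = 7/87319 = 0.00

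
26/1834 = 13/917 = 0.01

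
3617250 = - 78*( - 46375) 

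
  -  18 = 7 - 25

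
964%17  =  12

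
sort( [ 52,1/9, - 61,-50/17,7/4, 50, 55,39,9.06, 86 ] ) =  [ - 61,- 50/17,1/9,7/4, 9.06, 39,50,52,55,86 ]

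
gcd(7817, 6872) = 1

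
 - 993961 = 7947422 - 8941383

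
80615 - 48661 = 31954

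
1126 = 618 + 508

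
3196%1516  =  164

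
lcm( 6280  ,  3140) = 6280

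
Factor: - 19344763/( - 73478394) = 2^( - 1) * 3^( - 3 ) * 11^( - 1)*123701^( - 1)*19344763^1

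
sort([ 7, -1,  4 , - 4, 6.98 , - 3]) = [-4, - 3,-1,4, 6.98, 7] 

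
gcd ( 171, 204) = 3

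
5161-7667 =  - 2506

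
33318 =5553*6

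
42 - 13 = 29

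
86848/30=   2894 + 14/15 = 2894.93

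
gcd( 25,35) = 5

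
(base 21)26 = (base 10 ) 48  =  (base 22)24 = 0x30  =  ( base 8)60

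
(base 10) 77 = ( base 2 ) 1001101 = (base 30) 2h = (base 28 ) 2l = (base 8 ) 115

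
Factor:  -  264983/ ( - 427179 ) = 281/453 = 3^(-1)*151^ (  -  1 )*281^1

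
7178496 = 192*37388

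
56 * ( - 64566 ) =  - 3615696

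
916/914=458/457 = 1.00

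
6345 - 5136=1209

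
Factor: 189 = 3^3 * 7^1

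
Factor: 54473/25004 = 61/28 = 2^( - 2 )*7^( - 1)* 61^1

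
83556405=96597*865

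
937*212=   198644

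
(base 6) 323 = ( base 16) 7b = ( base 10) 123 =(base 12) a3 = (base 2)1111011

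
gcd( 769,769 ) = 769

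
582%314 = 268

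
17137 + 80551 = 97688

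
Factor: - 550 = -2^1*5^2*11^1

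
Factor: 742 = 2^1*7^1*53^1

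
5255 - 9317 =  - 4062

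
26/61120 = 13/30560=0.00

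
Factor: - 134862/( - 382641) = 338/959 = 2^1 * 7^( - 1) * 13^2*137^ (-1) 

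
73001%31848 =9305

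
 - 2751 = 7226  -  9977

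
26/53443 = 2/4111= 0.00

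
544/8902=272/4451  =  0.06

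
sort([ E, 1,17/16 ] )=[1, 17/16,E ]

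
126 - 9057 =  - 8931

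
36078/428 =84  +  63/214 = 84.29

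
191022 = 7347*26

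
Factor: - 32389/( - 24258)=2^( - 1 )*3^ ( - 1)*7^2*13^( - 1)* 311^( - 1 )*661^1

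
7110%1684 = 374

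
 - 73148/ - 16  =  4571 +3/4 = 4571.75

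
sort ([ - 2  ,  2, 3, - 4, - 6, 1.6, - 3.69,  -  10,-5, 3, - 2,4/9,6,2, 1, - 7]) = [ - 10, - 7, - 6, - 5, - 4, - 3.69, - 2, - 2,4/9,1,  1.6,2,2, 3, 3,6]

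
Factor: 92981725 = 5^2*19^1*195751^1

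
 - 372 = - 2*186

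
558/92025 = 62/10225= 0.01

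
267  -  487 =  - 220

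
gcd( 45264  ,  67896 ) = 22632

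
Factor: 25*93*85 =197625 = 3^1*5^3*17^1*31^1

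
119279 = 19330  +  99949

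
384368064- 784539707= - 400171643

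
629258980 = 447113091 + 182145889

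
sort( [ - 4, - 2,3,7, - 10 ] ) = [ - 10, - 4,-2, 3 , 7 ]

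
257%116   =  25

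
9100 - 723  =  8377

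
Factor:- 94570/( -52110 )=3^(  -  3)*7^2  =  49/27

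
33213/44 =754 + 37/44 = 754.84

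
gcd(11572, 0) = 11572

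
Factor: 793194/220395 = 264398/73465 = 2^1* 5^( - 1 )*7^( - 1 )*2099^( - 1 )*132199^1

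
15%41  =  15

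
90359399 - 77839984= 12519415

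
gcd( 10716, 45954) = 6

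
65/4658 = 65/4658  =  0.01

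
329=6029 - 5700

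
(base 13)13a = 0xda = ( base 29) 7f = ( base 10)218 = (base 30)78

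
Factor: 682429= 11^1*62039^1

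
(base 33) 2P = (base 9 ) 111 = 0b1011011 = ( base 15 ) 61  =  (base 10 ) 91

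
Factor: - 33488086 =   -  2^1*97^1*172619^1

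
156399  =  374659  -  218260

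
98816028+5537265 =104353293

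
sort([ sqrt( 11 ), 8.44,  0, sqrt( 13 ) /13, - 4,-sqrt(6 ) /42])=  [-4, - sqrt(6)/42,0,  sqrt (13)/13, sqrt( 11) , 8.44 ] 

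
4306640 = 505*8528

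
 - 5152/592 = -9 + 11/37 = - 8.70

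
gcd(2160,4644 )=108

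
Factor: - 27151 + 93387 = 66236 = 2^2*29^1*571^1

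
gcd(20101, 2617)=1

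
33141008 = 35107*944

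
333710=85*3926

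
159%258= 159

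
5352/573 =1784/191 = 9.34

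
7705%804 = 469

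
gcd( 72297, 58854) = 3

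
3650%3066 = 584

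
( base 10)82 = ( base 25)37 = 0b1010010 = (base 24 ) 3a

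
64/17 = 64/17 = 3.76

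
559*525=293475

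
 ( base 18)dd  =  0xF7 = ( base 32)7n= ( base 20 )C7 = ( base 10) 247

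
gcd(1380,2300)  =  460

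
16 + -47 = -31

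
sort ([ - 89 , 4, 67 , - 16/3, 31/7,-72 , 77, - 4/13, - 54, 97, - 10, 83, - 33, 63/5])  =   [ - 89, - 72, - 54, - 33,- 10, -16/3, - 4/13,4,  31/7, 63/5 , 67, 77,  83, 97]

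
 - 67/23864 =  - 67/23864=- 0.00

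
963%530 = 433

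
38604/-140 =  - 276 + 9/35 = -275.74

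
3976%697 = 491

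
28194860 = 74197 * 380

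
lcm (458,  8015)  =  16030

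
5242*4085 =21413570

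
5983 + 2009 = 7992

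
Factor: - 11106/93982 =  - 3^2*7^ ( - 3)*137^(-1)*617^1 = -  5553/46991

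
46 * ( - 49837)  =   - 2292502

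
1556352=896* 1737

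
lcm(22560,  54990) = 879840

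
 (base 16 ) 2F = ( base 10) 47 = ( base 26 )1l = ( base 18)2b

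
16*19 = 304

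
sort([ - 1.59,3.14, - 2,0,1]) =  [ -2, - 1.59 , 0, 1,3.14]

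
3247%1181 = 885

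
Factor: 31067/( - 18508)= - 2^( -2)*7^( - 1) * 47^1 = - 47/28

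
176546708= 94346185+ 82200523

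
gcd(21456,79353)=9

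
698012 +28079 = 726091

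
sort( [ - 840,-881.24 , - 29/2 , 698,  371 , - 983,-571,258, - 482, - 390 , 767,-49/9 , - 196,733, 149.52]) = [ - 983, -881.24, - 840 , - 571 , - 482, - 390, - 196, - 29/2 , - 49/9,  149.52, 258,371,698, 733 , 767] 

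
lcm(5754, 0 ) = 0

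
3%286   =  3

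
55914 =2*27957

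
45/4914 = 5/546 = 0.01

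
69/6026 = 3/262= 0.01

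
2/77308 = 1/38654 = 0.00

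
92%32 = 28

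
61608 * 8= 492864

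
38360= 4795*8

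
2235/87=745/29 = 25.69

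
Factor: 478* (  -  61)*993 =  - 2^1*3^1*61^1*239^1*331^1 = -28953894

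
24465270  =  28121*870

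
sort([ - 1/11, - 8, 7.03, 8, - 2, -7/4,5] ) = [- 8,  -  2,-7/4, - 1/11,5  ,  7.03,8 ]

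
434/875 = 62/125 =0.50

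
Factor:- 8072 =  - 2^3*1009^1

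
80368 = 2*40184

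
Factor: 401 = 401^1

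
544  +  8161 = 8705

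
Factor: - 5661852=-2^2*3^1  *7^2*9629^1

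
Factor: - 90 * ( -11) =990 = 2^1*3^2*5^1 * 11^1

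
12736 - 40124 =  - 27388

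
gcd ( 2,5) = 1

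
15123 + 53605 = 68728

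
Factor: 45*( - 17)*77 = - 58905 = - 3^2*5^1*7^1 * 11^1*17^1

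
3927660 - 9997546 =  - 6069886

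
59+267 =326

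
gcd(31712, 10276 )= 4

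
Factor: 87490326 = 2^1*3^1*7^1*11^1*19^1*9967^1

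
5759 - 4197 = 1562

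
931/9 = 931/9=103.44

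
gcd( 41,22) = 1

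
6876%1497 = 888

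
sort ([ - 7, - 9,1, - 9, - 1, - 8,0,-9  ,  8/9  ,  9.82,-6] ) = [ - 9, - 9,-9, - 8, - 7, - 6,-1 , 0, 8/9,1, 9.82] 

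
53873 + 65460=119333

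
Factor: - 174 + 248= 2^1 * 37^1 = 74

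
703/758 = 703/758 = 0.93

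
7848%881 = 800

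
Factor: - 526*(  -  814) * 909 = 2^2*3^2*11^1*37^1*101^1*263^1  =  389201076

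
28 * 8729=244412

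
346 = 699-353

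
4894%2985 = 1909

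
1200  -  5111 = -3911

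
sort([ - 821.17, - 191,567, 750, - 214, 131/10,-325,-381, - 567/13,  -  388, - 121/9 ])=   [ - 821.17, - 388, - 381, - 325, - 214, - 191, - 567/13, - 121/9, 131/10,567, 750]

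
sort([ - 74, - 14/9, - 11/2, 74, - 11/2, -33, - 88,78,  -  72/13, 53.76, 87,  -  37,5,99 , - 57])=[ - 88,-74, - 57,-37, - 33, - 72/13, - 11/2, -11/2, - 14/9, 5, 53.76, 74, 78, 87,99] 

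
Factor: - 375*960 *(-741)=2^6*3^3 * 5^4 * 13^1*19^1 = 266760000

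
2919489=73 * 39993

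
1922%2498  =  1922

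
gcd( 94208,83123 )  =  1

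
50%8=2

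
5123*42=215166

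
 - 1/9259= - 1 + 9258/9259 =- 0.00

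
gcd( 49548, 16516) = 16516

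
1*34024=34024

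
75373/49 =75373/49 = 1538.22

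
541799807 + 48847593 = 590647400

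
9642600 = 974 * 9900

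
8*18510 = 148080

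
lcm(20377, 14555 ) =101885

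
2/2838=1/1419 = 0.00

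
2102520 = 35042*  60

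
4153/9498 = 4153/9498  =  0.44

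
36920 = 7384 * 5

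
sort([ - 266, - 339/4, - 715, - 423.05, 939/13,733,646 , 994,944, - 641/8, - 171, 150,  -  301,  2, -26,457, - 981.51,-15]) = [ - 981.51, - 715, - 423.05, - 301, - 266 ,  -  171,  -  339/4, - 641/8, - 26,-15,2,939/13, 150, 457,  646,733, 944, 994 ] 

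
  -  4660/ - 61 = 4660/61 = 76.39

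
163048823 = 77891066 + 85157757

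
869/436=1 + 433/436  =  1.99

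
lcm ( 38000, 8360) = 418000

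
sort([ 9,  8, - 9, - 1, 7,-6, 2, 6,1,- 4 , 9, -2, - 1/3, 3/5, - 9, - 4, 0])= [ - 9, - 9, - 6,-4,-4, - 2, - 1 , - 1/3, 0, 3/5, 1, 2, 6, 7,8,9, 9 ] 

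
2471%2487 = 2471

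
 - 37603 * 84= - 3158652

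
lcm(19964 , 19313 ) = 1776796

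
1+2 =3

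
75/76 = 75/76 = 0.99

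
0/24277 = 0 = 0.00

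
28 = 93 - 65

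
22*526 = 11572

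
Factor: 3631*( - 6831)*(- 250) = 2^1*3^3*5^3*11^1*23^1*3631^1 = 6200840250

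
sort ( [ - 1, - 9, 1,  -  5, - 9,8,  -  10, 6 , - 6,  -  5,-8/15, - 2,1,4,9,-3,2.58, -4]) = [ - 10,-9 , - 9, - 6, -5,-5, - 4, -3,-2, - 1 ,-8/15, 1, 1,2.58, 4,6, 8, 9]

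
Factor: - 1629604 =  - 2^2*407401^1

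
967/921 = 967/921 = 1.05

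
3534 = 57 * 62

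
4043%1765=513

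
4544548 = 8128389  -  3583841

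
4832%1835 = 1162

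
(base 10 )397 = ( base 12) 291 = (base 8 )615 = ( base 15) 1b7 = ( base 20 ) JH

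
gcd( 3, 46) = 1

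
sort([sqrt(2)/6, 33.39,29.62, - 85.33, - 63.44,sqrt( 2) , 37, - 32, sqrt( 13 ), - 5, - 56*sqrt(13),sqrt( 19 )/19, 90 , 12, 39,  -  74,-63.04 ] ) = [ - 56*sqrt( 13) , - 85.33, - 74 , - 63.44, - 63.04, - 32, - 5, sqrt( 19 ) /19, sqrt( 2 ) /6, sqrt( 2 ) , sqrt(13),12, 29.62 , 33.39,37, 39, 90] 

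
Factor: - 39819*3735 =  - 148723965 =- 3^3*5^1 * 13^1*83^1*1021^1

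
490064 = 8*61258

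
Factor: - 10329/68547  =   - 11/73 = - 11^1*73^ ( - 1)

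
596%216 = 164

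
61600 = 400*154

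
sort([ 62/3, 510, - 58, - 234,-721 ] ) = [ - 721, - 234, - 58,62/3, 510]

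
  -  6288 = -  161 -6127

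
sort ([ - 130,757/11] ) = [  -  130, 757/11] 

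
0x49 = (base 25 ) 2N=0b1001001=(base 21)3a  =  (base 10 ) 73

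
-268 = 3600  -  3868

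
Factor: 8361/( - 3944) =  - 2^( - 3)*3^2*17^( - 1 )* 29^( - 1)*929^1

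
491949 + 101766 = 593715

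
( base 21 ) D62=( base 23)B1J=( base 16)16e5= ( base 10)5861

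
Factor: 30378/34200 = 2^( - 2)*3^( - 1)*5^ ( - 2)*19^(- 1)*61^1*83^1 =5063/5700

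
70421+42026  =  112447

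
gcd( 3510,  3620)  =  10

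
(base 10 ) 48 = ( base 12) 40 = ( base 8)60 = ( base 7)66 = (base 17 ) 2e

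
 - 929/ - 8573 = 929/8573 = 0.11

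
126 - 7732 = -7606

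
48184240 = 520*92662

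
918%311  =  296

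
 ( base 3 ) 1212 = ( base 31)1J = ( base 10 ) 50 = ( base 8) 62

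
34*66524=2261816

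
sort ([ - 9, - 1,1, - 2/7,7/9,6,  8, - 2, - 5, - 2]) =[ - 9, - 5, - 2, - 2, - 1 , - 2/7, 7/9,1 , 6,8]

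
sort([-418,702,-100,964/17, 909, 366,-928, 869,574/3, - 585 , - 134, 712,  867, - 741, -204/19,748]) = [  -  928,-741,-585, - 418 ,-134,-100 , - 204/19,  964/17, 574/3,366,702,712,748, 867,869, 909]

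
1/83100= 1/83100 =0.00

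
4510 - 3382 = 1128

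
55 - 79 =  - 24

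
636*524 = 333264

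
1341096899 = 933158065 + 407938834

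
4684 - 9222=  - 4538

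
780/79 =9+69/79 = 9.87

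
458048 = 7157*64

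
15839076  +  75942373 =91781449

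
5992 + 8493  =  14485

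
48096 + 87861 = 135957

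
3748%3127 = 621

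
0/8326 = 0 = 0.00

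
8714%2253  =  1955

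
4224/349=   12+36/349 = 12.10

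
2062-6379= - 4317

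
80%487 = 80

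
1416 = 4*354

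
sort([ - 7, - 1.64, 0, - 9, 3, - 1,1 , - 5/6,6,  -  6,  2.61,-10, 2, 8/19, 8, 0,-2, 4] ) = [ - 10,-9,- 7, - 6, - 2, - 1.64, - 1, - 5/6,0, 0,8/19,1, 2,2.61, 3, 4, 6,8]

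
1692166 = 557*3038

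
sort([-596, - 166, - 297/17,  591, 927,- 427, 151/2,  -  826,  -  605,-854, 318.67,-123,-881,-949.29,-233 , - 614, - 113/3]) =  [ - 949.29, - 881,  -  854, - 826 , -614, - 605,-596,-427,-233,-166, - 123, - 113/3,-297/17, 151/2,318.67, 591,  927 ]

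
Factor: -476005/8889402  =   - 2^(  -  1)*3^(-1)*5^1*17^( - 1)*31^1*37^1*83^1*87151^(-1 ) 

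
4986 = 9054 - 4068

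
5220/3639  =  1740/1213 = 1.43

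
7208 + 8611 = 15819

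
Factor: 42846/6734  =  3^1*7^( - 1 )*13^(-1 )*193^1 = 579/91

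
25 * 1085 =27125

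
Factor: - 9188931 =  - 3^1*1129^1*2713^1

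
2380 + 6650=9030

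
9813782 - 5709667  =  4104115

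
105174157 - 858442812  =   - 753268655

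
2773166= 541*5126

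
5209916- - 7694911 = 12904827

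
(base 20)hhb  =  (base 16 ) 1BEF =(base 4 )1233233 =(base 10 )7151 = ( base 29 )8EH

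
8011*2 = 16022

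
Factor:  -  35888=  -  2^4*2243^1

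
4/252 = 1/63 = 0.02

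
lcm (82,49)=4018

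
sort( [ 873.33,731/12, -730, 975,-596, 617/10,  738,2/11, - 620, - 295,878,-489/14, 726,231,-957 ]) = [  -  957, - 730,- 620, - 596,-295,-489/14, 2/11, 731/12,  617/10, 231,726, 738, 873.33,878,975]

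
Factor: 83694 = 2^1*3^1 * 13^1 * 29^1*37^1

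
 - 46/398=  - 1+176/199=-0.12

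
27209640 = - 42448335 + 69657975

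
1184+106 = 1290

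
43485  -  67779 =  - 24294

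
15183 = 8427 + 6756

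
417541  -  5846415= - 5428874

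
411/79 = 411/79 = 5.20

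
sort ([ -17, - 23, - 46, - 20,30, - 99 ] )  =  [ - 99, - 46, - 23, -20, - 17,30]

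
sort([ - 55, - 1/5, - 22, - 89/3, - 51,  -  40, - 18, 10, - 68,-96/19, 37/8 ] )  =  [  -  68, - 55 , - 51, -40, -89/3, - 22, - 18, - 96/19, -1/5 , 37/8, 10 ]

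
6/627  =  2/209  =  0.01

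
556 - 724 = - 168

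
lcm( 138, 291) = 13386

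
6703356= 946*7086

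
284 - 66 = 218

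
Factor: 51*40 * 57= 116280 = 2^3*3^2*5^1* 17^1 * 19^1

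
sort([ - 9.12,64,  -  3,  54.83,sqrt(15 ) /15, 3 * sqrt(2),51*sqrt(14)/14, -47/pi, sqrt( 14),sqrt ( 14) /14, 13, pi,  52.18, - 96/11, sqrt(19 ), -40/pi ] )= [  -  47/pi, - 40/pi,-9.12, - 96/11,  -  3,sqrt( 15 )/15, sqrt(14 )/14,pi,sqrt ( 14),3*sqrt( 2 ),sqrt(19 ),13,51*sqrt(14 )/14, 52.18, 54.83,64 ]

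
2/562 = 1/281 =0.00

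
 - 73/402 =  - 1  +  329/402 = -0.18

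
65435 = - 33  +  65468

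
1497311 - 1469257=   28054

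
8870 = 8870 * 1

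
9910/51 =194 + 16/51 = 194.31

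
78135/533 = 78135/533 = 146.59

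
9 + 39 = 48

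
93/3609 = 31/1203= 0.03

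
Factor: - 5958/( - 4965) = 2^1*3^1*5^( - 1) = 6/5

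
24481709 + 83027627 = 107509336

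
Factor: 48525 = 3^1*5^2*647^1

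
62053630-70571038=  -  8517408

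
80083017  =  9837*8141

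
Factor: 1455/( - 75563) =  - 15/779 =- 3^1*5^1*19^( - 1 )* 41^( - 1) 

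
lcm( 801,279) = 24831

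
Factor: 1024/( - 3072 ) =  - 3^( - 1 )=- 1/3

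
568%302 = 266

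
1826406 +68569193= 70395599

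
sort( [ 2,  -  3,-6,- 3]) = [-6, - 3, - 3, 2 ] 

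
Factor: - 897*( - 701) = 628797 = 3^1*13^1*23^1*701^1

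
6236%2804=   628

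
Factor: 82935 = 3^2* 5^1 * 19^1*97^1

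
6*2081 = 12486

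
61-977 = -916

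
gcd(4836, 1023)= 93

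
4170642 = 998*4179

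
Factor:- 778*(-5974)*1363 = 6334913236 = 2^2*29^2*47^1*103^1*389^1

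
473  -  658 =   -  185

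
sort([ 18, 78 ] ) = [ 18, 78] 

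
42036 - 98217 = -56181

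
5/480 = 1/96 = 0.01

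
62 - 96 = - 34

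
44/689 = 44/689 = 0.06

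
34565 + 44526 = 79091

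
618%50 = 18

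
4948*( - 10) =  - 49480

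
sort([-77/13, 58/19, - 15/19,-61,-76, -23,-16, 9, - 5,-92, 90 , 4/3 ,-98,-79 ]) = [-98,-92, -79,-76 ,-61, - 23,-16 ,-77/13, - 5,-15/19 , 4/3 , 58/19,9,  90]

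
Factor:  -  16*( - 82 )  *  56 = 73472 = 2^8 * 7^1*41^1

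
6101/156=6101/156 = 39.11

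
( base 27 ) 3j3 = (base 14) db1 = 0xA8F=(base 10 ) 2703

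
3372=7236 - 3864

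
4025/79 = 4025/79 = 50.95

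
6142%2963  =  216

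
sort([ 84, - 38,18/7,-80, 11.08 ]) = [ -80, - 38,18/7,11.08,84] 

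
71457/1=71457 = 71457.00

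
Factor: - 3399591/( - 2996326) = 2^( - 1) *3^1*13^1*43^( - 1)*61^1*1429^1 *34841^( - 1)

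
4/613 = 4/613 = 0.01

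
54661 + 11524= 66185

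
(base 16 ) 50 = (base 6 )212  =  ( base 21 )3h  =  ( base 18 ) 48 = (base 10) 80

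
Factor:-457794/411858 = -3^(- 1 ) * 263^( - 1 )*877^1 = - 877/789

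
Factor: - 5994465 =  - 3^1 * 5^1*167^1 * 2393^1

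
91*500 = 45500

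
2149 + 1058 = 3207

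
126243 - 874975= - 748732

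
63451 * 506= 32106206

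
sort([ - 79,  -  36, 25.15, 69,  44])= [- 79,- 36, 25.15  ,  44,69]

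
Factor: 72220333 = 72220333^1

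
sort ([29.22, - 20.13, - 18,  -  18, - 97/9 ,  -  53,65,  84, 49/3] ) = [-53, -20.13, - 18,-18 , - 97/9 , 49/3, 29.22, 65, 84]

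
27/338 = 27/338=0.08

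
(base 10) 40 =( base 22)1i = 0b101000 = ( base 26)1e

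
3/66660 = 1/22220= 0.00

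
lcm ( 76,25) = 1900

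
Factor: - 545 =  - 5^1*109^1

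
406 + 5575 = 5981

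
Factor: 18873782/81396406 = 9436891/40698203 = 7^ (-1 )*13^ ( - 1 )*197^1*47903^1*447233^(-1 )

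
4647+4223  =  8870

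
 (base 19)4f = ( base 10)91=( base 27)3A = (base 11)83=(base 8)133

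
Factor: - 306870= - 2^1 * 3^1*5^1*53^1*193^1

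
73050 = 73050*1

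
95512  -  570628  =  -475116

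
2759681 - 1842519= 917162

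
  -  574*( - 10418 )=5979932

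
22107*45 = 994815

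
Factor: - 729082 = - 2^1*364541^1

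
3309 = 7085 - 3776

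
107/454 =107/454  =  0.24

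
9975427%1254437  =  1194368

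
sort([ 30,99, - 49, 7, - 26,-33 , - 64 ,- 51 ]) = [  -  64, - 51,-49,-33, - 26, 7, 30,99]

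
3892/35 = 111 + 1/5 = 111.20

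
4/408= 1/102=0.01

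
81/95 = 81/95=0.85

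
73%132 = 73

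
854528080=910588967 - 56060887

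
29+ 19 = 48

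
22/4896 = 11/2448=0.00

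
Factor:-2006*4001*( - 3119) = 25033112714 = 2^1*17^1*59^1*3119^1*4001^1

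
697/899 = 697/899  =  0.78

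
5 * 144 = 720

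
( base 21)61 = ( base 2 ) 1111111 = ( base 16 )7F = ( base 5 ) 1002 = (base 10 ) 127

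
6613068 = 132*50099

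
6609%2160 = 129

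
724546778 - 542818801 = 181727977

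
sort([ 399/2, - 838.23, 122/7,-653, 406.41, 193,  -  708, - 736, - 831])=[ - 838.23,  -  831, - 736, - 708, - 653,122/7,193,399/2,  406.41]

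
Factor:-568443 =-3^1*89^1*  2129^1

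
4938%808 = 90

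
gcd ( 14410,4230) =10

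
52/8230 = 26/4115=0.01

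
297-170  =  127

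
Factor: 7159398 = 2^1*3^1*1193233^1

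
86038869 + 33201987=119240856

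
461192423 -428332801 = 32859622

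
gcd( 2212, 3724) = 28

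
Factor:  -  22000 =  - 2^4 * 5^3*11^1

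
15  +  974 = 989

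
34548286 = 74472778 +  - 39924492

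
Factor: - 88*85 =-2^3 * 5^1 * 11^1  *  17^1 = - 7480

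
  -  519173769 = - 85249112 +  - 433924657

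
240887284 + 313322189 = 554209473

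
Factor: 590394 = 2^1*3^1*7^1*14057^1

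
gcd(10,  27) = 1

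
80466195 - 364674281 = - 284208086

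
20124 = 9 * 2236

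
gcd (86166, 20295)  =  9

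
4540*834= 3786360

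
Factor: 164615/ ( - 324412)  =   - 205/404   =  - 2^( - 2)*5^1 * 41^1*101^(  -  1)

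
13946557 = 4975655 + 8970902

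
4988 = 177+4811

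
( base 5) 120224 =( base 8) 10527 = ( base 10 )4439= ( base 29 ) 582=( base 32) 4AN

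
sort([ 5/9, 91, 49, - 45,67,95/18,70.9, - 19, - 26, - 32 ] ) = [ - 45, - 32, - 26, - 19,5/9,  95/18, 49, 67,70.9 , 91] 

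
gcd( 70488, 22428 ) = 3204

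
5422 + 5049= 10471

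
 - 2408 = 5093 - 7501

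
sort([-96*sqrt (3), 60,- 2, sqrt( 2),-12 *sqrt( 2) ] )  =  [-96*sqrt (3 ),-12*sqrt( 2 ) ,-2, sqrt( 2),60 ] 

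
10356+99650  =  110006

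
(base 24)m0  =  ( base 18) 1b6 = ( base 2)1000010000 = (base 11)440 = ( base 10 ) 528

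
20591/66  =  311+65/66 = 311.98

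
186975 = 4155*45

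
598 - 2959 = -2361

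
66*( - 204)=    - 13464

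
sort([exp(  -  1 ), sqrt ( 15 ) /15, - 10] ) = [ - 10, sqrt( 15)/15, exp( -1 )]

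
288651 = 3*96217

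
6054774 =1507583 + 4547191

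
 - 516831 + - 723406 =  - 1240237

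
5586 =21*266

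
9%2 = 1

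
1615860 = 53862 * 30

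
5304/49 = 108 + 12/49 = 108.24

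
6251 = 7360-1109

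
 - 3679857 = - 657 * 5601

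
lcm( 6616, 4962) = 19848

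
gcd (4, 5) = 1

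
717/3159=239/1053 = 0.23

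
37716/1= 37716 = 37716.00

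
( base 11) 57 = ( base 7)116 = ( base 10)62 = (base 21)2K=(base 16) 3E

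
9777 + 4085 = 13862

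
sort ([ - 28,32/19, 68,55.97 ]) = [ - 28,32/19,55.97,68] 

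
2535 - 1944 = 591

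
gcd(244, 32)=4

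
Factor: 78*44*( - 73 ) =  - 2^3*3^1*11^1*13^1*73^1 = - 250536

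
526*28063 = 14761138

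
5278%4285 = 993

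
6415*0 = 0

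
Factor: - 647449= - 11^1*71^1 * 829^1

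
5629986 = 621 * 9066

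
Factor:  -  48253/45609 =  - 3^( - 1 ) * 23^(  -  1 ) * 73^1= -  73/69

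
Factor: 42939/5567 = 3^2*13^1*19^( - 1 )*293^(-1)*367^1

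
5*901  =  4505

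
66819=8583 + 58236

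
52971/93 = 569 + 18/31=569.58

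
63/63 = 1 = 1.00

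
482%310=172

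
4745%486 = 371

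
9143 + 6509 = 15652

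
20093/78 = 20093/78 = 257.60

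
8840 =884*10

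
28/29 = 28/29 = 0.97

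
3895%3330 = 565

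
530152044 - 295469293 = 234682751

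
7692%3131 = 1430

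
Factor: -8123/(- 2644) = 2^(-2 )*661^( - 1 )  *8123^1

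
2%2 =0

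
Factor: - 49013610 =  - 2^1 * 3^1*5^1*1633787^1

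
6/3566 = 3/1783 = 0.00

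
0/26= 0  =  0.00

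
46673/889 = 52 + 445/889 = 52.50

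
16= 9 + 7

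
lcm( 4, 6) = 12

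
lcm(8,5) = 40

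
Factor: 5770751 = 7^1 * 824393^1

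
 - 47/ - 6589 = 47/6589 = 0.01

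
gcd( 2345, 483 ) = 7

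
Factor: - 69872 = -2^4*11^1*397^1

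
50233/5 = 10046 + 3/5  =  10046.60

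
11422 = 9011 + 2411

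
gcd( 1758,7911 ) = 879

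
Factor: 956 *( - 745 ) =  - 712220  =  - 2^2*5^1*149^1*239^1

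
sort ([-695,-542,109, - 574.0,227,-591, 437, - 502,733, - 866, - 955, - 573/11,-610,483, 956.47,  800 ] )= [ - 955, - 866, - 695, - 610,-591  , - 574.0, - 542, - 502, - 573/11, 109, 227, 437, 483,733,800, 956.47]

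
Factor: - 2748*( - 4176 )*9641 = 2^6*3^3 * 29^1 * 31^1 * 229^1 * 311^1=110636722368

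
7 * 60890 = 426230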